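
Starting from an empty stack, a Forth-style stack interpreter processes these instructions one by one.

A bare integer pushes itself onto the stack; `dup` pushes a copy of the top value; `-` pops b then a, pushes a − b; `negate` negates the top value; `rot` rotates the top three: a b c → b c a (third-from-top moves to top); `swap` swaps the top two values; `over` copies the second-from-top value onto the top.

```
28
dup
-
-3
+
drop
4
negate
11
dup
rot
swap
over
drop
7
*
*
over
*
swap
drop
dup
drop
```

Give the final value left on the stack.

28     : [28]
dup    : [28, 28]
-      : [0]
-3     : [0, -3]
+      : [-3]
drop   : []
4      : [4]
negate : [-4]
11     : [-4, 11]
dup    : [-4, 11, 11]
rot    : [11, 11, -4]
swap   : [11, -4, 11]
over   : [11, -4, 11, -4]
drop   : [11, -4, 11]
7      : [11, -4, 11, 7]
*      : [11, -4, 77]
*      : [11, -308]
over   : [11, -308, 11]
*      : [11, -3388]
swap   : [-3388, 11]
drop   : [-3388]
dup    : [-3388, -3388]
drop   : [-3388]

-3388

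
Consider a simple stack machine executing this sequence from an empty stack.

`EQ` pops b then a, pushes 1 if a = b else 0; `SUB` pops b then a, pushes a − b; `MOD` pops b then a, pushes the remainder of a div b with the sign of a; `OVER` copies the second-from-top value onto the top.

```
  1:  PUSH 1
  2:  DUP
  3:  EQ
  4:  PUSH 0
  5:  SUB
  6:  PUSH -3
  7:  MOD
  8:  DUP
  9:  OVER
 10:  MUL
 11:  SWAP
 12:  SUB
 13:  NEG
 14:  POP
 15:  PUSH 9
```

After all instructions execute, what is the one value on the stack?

PUSH 1  -> 1
DUP     -> 1 1
EQ      -> 1
PUSH 0  -> 1 0
SUB     -> 1
PUSH -3 -> 1 -3
MOD     -> 1
DUP     -> 1 1
OVER    -> 1 1 1
MUL     -> 1 1
SWAP    -> 1 1
SUB     -> 0
NEG     -> 0
POP     -> (empty)
PUSH 9  -> 9

9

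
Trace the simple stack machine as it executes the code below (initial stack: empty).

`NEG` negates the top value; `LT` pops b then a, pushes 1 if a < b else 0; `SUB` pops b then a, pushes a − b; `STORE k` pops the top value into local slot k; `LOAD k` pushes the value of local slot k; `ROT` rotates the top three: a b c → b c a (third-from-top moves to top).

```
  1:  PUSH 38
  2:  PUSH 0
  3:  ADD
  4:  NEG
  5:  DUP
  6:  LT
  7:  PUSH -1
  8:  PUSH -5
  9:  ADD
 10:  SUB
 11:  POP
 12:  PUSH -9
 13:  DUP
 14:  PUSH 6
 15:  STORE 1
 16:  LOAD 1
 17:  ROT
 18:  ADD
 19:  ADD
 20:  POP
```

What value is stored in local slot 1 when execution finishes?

PUSH 38 -> 38
PUSH 0  -> 38 0
ADD     -> 38
NEG     -> -38
DUP     -> -38 -38
LT      -> 0
PUSH -1 -> 0 -1
PUSH -5 -> 0 -1 -5
ADD     -> 0 -6
SUB     -> 6
POP     -> (empty)
PUSH -9 -> -9
DUP     -> -9 -9
PUSH 6  -> -9 -9 6
STORE 1 -> -9 -9
LOAD 1  -> -9 -9 6
ROT     -> -9 6 -9
ADD     -> -9 -3
ADD     -> -12
POP     -> (empty)

6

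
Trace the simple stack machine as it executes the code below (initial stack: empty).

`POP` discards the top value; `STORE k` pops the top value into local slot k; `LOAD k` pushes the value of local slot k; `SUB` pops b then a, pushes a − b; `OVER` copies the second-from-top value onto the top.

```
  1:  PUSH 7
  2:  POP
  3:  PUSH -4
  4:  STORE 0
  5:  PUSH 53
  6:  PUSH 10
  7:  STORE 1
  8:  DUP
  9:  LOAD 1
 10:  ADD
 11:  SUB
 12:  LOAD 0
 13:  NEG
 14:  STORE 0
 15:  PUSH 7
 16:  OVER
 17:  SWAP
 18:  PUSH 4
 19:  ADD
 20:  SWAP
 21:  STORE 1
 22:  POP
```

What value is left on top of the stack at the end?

PUSH 7   [7]
POP      []
PUSH -4  [-4]
STORE 0  []
PUSH 53  [53]
PUSH 10  [53, 10]
STORE 1  [53]
DUP      [53, 53]
LOAD 1   [53, 53, 10]
ADD      [53, 63]
SUB      [-10]
LOAD 0   [-10, -4]
NEG      [-10, 4]
STORE 0  [-10]
PUSH 7   [-10, 7]
OVER     [-10, 7, -10]
SWAP     [-10, -10, 7]
PUSH 4   [-10, -10, 7, 4]
ADD      [-10, -10, 11]
SWAP     [-10, 11, -10]
STORE 1  [-10, 11]
POP      [-10]

-10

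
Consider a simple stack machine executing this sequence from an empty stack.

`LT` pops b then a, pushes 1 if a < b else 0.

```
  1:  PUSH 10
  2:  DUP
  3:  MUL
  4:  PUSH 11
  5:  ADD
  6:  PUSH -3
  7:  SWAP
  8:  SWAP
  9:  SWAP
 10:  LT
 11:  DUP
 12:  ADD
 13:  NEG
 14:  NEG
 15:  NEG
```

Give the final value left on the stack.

-2

PUSH 10 : 10
DUP     : 10 10
MUL     : 100
PUSH 11 : 100 11
ADD     : 111
PUSH -3 : 111 -3
SWAP    : -3 111
SWAP    : 111 -3
SWAP    : -3 111
LT      : 1
DUP     : 1 1
ADD     : 2
NEG     : -2
NEG     : 2
NEG     : -2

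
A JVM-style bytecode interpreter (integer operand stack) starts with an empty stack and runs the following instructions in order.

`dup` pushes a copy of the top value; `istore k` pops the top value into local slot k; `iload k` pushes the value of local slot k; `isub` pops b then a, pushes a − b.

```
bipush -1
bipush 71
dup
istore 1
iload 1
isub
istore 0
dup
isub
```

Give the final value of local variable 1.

71

bipush -1 → [-1]
bipush 71 → [-1, 71]
dup       → [-1, 71, 71]
istore 1  → [-1, 71]
iload 1   → [-1, 71, 71]
isub      → [-1, 0]
istore 0  → [-1]
dup       → [-1, -1]
isub      → [0]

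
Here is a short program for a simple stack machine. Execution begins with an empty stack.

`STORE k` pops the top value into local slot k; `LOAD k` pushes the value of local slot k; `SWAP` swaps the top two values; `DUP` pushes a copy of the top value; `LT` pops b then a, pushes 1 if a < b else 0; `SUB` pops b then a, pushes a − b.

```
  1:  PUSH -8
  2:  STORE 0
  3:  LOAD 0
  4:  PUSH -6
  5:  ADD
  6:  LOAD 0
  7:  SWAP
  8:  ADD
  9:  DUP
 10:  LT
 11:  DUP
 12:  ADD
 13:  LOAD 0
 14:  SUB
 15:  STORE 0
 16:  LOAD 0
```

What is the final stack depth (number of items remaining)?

1

PUSH -8  -8
STORE 0  (empty)
LOAD 0   -8
PUSH -6  -8 -6
ADD      -14
LOAD 0   -14 -8
SWAP     -8 -14
ADD      -22
DUP      -22 -22
LT       0
DUP      0 0
ADD      0
LOAD 0   0 -8
SUB      8
STORE 0  (empty)
LOAD 0   8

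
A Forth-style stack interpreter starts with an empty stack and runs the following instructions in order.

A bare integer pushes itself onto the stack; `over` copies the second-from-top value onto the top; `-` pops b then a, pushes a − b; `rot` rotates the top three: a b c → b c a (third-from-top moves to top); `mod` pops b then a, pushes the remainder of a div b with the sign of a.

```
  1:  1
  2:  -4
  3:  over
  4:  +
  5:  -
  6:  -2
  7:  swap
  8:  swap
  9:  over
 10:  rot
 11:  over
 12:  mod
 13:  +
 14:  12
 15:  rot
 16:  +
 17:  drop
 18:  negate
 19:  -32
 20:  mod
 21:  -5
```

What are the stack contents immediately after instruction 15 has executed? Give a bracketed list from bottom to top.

[4, 12, -2]

1    -> [1]
-4   -> [1, -4]
over -> [1, -4, 1]
+    -> [1, -3]
-    -> [4]
-2   -> [4, -2]
swap -> [-2, 4]
swap -> [4, -2]
over -> [4, -2, 4]
rot  -> [-2, 4, 4]
over -> [-2, 4, 4, 4]
mod  -> [-2, 4, 0]
+    -> [-2, 4]
12   -> [-2, 4, 12]
rot  -> [4, 12, -2]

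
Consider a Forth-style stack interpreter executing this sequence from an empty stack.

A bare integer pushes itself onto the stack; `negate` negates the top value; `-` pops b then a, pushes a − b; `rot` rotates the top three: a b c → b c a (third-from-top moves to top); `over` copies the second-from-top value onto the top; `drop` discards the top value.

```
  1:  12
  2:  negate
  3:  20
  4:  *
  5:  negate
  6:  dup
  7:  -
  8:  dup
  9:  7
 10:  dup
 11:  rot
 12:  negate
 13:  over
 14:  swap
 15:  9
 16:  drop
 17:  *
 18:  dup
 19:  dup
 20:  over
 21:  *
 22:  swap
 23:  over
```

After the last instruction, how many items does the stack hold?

12     → [12]
negate → [-12]
20     → [-12, 20]
*      → [-240]
negate → [240]
dup    → [240, 240]
-      → [0]
dup    → [0, 0]
7      → [0, 0, 7]
dup    → [0, 0, 7, 7]
rot    → [0, 7, 7, 0]
negate → [0, 7, 7, 0]
over   → [0, 7, 7, 0, 7]
swap   → [0, 7, 7, 7, 0]
9      → [0, 7, 7, 7, 0, 9]
drop   → [0, 7, 7, 7, 0]
*      → [0, 7, 7, 0]
dup    → [0, 7, 7, 0, 0]
dup    → [0, 7, 7, 0, 0, 0]
over   → [0, 7, 7, 0, 0, 0, 0]
*      → [0, 7, 7, 0, 0, 0]
swap   → [0, 7, 7, 0, 0, 0]
over   → [0, 7, 7, 0, 0, 0, 0]

7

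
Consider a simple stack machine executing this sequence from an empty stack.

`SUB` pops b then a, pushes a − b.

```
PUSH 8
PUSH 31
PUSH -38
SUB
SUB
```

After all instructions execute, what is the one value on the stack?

PUSH 8   -> 8
PUSH 31  -> 8 31
PUSH -38 -> 8 31 -38
SUB      -> 8 69
SUB      -> -61

-61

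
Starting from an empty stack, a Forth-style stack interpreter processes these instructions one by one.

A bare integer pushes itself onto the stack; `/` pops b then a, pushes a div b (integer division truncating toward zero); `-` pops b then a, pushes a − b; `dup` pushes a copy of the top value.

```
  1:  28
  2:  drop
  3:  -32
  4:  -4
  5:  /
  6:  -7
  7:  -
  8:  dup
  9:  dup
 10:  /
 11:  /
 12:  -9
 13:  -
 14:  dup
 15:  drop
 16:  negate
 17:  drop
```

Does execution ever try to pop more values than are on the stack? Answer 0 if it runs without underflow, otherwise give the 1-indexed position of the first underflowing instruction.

0

28     : 28
drop   : (empty)
-32    : -32
-4     : -32 -4
/      : 8
-7     : 8 -7
-      : 15
dup    : 15 15
dup    : 15 15 15
/      : 15 1
/      : 15
-9     : 15 -9
-      : 24
dup    : 24 24
drop   : 24
negate : -24
drop   : (empty)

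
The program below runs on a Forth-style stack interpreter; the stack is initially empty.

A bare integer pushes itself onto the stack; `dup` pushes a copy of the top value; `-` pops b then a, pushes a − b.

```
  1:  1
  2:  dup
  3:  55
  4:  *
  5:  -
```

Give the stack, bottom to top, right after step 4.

1    1
dup  1 1
55   1 1 55
*    1 55

[1, 55]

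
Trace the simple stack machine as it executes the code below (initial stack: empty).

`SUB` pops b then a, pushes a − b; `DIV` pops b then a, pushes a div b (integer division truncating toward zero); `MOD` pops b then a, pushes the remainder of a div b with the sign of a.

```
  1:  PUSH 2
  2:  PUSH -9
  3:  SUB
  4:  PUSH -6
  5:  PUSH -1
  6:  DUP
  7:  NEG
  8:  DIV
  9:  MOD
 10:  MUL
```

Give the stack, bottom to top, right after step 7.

[11, -6, -1, 1]

PUSH 2   [2]
PUSH -9  [2, -9]
SUB      [11]
PUSH -6  [11, -6]
PUSH -1  [11, -6, -1]
DUP      [11, -6, -1, -1]
NEG      [11, -6, -1, 1]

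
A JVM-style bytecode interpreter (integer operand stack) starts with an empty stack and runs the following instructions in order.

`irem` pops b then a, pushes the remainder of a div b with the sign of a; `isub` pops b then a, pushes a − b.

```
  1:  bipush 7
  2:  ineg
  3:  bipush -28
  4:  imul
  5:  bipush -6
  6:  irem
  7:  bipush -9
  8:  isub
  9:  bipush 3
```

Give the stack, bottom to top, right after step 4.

[196]

bipush 7   -> 7
ineg       -> -7
bipush -28 -> -7 -28
imul       -> 196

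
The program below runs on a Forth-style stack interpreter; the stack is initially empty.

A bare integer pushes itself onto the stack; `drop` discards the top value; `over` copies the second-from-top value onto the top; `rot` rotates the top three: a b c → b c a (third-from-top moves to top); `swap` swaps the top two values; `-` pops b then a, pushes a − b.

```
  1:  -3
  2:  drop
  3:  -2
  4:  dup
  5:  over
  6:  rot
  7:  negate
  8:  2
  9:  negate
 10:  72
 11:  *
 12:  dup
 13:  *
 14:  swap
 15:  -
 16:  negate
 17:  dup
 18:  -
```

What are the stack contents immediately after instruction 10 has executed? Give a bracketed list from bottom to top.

-3      -3
drop    (empty)
-2      -2
dup     -2 -2
over    -2 -2 -2
rot     -2 -2 -2
negate  -2 -2 2
2       -2 -2 2 2
negate  -2 -2 2 -2
72      -2 -2 2 -2 72

[-2, -2, 2, -2, 72]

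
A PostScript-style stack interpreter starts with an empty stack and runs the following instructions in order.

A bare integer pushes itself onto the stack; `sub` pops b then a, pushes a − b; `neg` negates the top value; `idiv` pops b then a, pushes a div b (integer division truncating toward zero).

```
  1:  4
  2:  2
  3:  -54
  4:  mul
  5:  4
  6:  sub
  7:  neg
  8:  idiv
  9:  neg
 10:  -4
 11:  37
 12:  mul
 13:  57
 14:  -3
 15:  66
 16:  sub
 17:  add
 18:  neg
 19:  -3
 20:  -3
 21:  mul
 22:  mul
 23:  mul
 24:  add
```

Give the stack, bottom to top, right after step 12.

4    → 4
2    → 4 2
-54  → 4 2 -54
mul  → 4 -108
4    → 4 -108 4
sub  → 4 -112
neg  → 4 112
idiv → 0
neg  → 0
-4   → 0 -4
37   → 0 -4 37
mul  → 0 -148

[0, -148]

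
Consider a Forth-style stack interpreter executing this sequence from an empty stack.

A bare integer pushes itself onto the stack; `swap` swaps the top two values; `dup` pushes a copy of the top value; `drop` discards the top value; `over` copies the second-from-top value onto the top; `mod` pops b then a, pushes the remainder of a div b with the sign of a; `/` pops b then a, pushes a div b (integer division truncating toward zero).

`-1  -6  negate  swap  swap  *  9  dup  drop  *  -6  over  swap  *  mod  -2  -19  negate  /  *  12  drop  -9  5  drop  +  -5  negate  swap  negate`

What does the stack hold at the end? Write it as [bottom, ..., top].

[5, 9]

-1      [-1]
-6      [-1, -6]
negate  [-1, 6]
swap    [6, -1]
swap    [-1, 6]
*       [-6]
9       [-6, 9]
dup     [-6, 9, 9]
drop    [-6, 9]
*       [-54]
-6      [-54, -6]
over    [-54, -6, -54]
swap    [-54, -54, -6]
*       [-54, 324]
mod     [-54]
-2      [-54, -2]
-19     [-54, -2, -19]
negate  [-54, -2, 19]
/       [-54, 0]
*       [0]
12      [0, 12]
drop    [0]
-9      [0, -9]
5       [0, -9, 5]
drop    [0, -9]
+       [-9]
-5      [-9, -5]
negate  [-9, 5]
swap    [5, -9]
negate  [5, 9]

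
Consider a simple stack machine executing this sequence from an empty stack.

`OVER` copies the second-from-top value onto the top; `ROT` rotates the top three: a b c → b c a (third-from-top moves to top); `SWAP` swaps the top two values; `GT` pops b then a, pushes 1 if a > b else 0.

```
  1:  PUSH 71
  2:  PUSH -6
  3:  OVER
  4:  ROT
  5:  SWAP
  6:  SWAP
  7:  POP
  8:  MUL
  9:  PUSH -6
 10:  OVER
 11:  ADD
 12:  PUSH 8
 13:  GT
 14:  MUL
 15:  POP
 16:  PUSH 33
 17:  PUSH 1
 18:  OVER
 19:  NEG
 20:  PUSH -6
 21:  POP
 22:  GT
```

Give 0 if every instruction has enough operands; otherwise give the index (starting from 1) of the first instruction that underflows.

PUSH 71 -> 71
PUSH -6 -> 71 -6
OVER    -> 71 -6 71
ROT     -> -6 71 71
SWAP    -> -6 71 71
SWAP    -> -6 71 71
POP     -> -6 71
MUL     -> -426
PUSH -6 -> -426 -6
OVER    -> -426 -6 -426
ADD     -> -426 -432
PUSH 8  -> -426 -432 8
GT      -> -426 0
MUL     -> 0
POP     -> (empty)
PUSH 33 -> 33
PUSH 1  -> 33 1
OVER    -> 33 1 33
NEG     -> 33 1 -33
PUSH -6 -> 33 1 -33 -6
POP     -> 33 1 -33
GT      -> 33 1

0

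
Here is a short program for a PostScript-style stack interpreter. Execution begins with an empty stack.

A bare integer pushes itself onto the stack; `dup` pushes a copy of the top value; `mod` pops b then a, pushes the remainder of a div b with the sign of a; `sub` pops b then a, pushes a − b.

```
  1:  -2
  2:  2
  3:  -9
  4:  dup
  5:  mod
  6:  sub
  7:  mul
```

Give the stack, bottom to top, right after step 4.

-2   [-2]
2    [-2, 2]
-9   [-2, 2, -9]
dup  [-2, 2, -9, -9]

[-2, 2, -9, -9]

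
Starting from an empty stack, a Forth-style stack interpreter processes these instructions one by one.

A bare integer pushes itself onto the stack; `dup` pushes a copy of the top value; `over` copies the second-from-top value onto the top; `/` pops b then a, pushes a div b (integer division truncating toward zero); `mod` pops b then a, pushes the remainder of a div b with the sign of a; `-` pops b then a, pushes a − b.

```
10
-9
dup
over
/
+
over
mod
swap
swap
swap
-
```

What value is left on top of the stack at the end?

-18

10    10
-9    10 -9
dup   10 -9 -9
over  10 -9 -9 -9
/     10 -9 1
+     10 -8
over  10 -8 10
mod   10 -8
swap  -8 10
swap  10 -8
swap  -8 10
-     -18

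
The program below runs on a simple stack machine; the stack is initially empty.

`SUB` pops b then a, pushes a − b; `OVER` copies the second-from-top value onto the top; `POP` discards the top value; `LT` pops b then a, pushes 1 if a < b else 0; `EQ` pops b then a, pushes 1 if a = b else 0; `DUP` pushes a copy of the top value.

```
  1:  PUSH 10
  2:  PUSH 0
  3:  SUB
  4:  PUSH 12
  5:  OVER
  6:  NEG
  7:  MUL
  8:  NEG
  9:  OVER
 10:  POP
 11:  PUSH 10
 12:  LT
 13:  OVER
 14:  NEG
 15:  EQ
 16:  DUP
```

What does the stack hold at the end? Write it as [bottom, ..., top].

[10, 0, 0]

PUSH 10 → [10]
PUSH 0  → [10, 0]
SUB     → [10]
PUSH 12 → [10, 12]
OVER    → [10, 12, 10]
NEG     → [10, 12, -10]
MUL     → [10, -120]
NEG     → [10, 120]
OVER    → [10, 120, 10]
POP     → [10, 120]
PUSH 10 → [10, 120, 10]
LT      → [10, 0]
OVER    → [10, 0, 10]
NEG     → [10, 0, -10]
EQ      → [10, 0]
DUP     → [10, 0, 0]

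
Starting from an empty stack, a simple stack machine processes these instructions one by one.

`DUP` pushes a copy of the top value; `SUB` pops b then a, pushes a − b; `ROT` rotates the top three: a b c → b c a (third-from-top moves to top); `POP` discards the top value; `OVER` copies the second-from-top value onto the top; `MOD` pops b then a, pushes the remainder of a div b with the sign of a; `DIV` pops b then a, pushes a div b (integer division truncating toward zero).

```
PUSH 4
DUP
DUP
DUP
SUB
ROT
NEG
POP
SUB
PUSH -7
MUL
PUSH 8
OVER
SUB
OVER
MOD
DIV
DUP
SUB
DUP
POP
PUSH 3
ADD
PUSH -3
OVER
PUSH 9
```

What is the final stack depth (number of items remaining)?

4

PUSH 4   [4]
DUP      [4, 4]
DUP      [4, 4, 4]
DUP      [4, 4, 4, 4]
SUB      [4, 4, 0]
ROT      [4, 0, 4]
NEG      [4, 0, -4]
POP      [4, 0]
SUB      [4]
PUSH -7  [4, -7]
MUL      [-28]
PUSH 8   [-28, 8]
OVER     [-28, 8, -28]
SUB      [-28, 36]
OVER     [-28, 36, -28]
MOD      [-28, 8]
DIV      [-3]
DUP      [-3, -3]
SUB      [0]
DUP      [0, 0]
POP      [0]
PUSH 3   [0, 3]
ADD      [3]
PUSH -3  [3, -3]
OVER     [3, -3, 3]
PUSH 9   [3, -3, 3, 9]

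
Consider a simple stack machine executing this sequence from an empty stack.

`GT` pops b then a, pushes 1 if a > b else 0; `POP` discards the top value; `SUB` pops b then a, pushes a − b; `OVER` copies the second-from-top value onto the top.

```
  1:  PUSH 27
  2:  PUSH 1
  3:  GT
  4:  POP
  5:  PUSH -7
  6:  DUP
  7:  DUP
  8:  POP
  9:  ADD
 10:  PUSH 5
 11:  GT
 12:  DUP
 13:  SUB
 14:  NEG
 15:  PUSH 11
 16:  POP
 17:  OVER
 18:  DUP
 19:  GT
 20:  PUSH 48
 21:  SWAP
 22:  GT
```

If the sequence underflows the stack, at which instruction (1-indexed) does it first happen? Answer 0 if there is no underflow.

PUSH 27 → 27
PUSH 1  → 27 1
GT      → 1
POP     → (empty)
PUSH -7 → -7
DUP     → -7 -7
DUP     → -7 -7 -7
POP     → -7 -7
ADD     → -14
PUSH 5  → -14 5
GT      → 0
DUP     → 0 0
SUB     → 0
NEG     → 0
PUSH 11 → 0 11
POP     → 0
OVER  — needs 2 operands, stack has 1 → underflow

17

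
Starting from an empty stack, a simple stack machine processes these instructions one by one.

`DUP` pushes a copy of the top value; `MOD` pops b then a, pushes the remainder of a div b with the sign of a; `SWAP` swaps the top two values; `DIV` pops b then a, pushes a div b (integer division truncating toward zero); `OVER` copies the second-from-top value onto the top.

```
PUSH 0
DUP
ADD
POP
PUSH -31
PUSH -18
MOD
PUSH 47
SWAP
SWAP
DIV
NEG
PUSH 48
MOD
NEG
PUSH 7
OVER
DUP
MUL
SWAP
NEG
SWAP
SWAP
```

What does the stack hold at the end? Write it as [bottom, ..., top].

[0, 0, -7]

PUSH 0   → 0
DUP      → 0 0
ADD      → 0
POP      → (empty)
PUSH -31 → -31
PUSH -18 → -31 -18
MOD      → -13
PUSH 47  → -13 47
SWAP     → 47 -13
SWAP     → -13 47
DIV      → 0
NEG      → 0
PUSH 48  → 0 48
MOD      → 0
NEG      → 0
PUSH 7   → 0 7
OVER     → 0 7 0
DUP      → 0 7 0 0
MUL      → 0 7 0
SWAP     → 0 0 7
NEG      → 0 0 -7
SWAP     → 0 -7 0
SWAP     → 0 0 -7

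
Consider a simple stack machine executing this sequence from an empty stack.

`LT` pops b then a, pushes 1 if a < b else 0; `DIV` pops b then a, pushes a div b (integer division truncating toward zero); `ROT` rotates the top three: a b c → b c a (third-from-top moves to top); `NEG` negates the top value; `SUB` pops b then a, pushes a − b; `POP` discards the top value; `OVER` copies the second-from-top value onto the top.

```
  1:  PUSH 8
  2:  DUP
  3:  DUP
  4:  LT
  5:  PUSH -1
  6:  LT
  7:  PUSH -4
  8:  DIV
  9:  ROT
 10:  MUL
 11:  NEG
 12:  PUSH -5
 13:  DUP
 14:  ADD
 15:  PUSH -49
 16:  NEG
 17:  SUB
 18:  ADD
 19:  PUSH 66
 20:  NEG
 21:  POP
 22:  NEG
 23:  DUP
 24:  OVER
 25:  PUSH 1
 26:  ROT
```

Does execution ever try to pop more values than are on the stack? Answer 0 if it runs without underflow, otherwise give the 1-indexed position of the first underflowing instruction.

9

PUSH 8   [8]
DUP      [8, 8]
DUP      [8, 8, 8]
LT       [8, 0]
PUSH -1  [8, 0, -1]
LT       [8, 0]
PUSH -4  [8, 0, -4]
DIV      [8, 0]
ROT  — needs 3 operands, stack has 2 → underflow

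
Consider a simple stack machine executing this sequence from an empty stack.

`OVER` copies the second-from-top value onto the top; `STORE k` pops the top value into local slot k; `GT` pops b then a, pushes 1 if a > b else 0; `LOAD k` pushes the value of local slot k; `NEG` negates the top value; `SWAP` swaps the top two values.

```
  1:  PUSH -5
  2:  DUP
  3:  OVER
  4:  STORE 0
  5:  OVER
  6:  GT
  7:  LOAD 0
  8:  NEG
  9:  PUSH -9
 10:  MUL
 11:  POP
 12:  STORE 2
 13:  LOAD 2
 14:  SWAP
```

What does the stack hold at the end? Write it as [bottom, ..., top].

[0, -5]

PUSH -5 : [-5]
DUP     : [-5, -5]
OVER    : [-5, -5, -5]
STORE 0 : [-5, -5]
OVER    : [-5, -5, -5]
GT      : [-5, 0]
LOAD 0  : [-5, 0, -5]
NEG     : [-5, 0, 5]
PUSH -9 : [-5, 0, 5, -9]
MUL     : [-5, 0, -45]
POP     : [-5, 0]
STORE 2 : [-5]
LOAD 2  : [-5, 0]
SWAP    : [0, -5]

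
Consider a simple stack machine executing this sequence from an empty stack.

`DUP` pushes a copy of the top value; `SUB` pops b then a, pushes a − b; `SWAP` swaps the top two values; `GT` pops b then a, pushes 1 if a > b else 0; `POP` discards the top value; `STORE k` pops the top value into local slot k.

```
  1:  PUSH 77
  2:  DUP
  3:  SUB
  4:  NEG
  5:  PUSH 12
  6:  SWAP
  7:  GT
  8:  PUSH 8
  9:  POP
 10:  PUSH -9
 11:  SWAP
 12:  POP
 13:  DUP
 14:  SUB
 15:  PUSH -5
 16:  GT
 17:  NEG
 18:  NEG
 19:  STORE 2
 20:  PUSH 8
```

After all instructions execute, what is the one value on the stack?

8

PUSH 77  77
DUP      77 77
SUB      0
NEG      0
PUSH 12  0 12
SWAP     12 0
GT       1
PUSH 8   1 8
POP      1
PUSH -9  1 -9
SWAP     -9 1
POP      -9
DUP      -9 -9
SUB      0
PUSH -5  0 -5
GT       1
NEG      -1
NEG      1
STORE 2  (empty)
PUSH 8   8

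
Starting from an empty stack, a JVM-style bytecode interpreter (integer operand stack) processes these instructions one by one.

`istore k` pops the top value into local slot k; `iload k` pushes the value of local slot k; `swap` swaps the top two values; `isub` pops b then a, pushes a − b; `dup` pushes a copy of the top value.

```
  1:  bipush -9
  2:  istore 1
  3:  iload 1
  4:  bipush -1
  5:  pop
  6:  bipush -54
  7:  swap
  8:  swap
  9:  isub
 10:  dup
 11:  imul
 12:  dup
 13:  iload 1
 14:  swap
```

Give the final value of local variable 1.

-9

bipush -9   [-9]
istore 1    []
iload 1     [-9]
bipush -1   [-9, -1]
pop         [-9]
bipush -54  [-9, -54]
swap        [-54, -9]
swap        [-9, -54]
isub        [45]
dup         [45, 45]
imul        [2025]
dup         [2025, 2025]
iload 1     [2025, 2025, -9]
swap        [2025, -9, 2025]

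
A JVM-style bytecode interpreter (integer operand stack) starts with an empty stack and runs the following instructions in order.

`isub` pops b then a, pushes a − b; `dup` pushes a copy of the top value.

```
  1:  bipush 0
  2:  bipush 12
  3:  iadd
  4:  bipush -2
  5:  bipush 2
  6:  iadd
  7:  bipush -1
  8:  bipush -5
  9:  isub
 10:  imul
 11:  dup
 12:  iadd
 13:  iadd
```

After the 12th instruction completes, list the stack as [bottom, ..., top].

bipush 0   0
bipush 12  0 12
iadd       12
bipush -2  12 -2
bipush 2   12 -2 2
iadd       12 0
bipush -1  12 0 -1
bipush -5  12 0 -1 -5
isub       12 0 4
imul       12 0
dup        12 0 0
iadd       12 0

[12, 0]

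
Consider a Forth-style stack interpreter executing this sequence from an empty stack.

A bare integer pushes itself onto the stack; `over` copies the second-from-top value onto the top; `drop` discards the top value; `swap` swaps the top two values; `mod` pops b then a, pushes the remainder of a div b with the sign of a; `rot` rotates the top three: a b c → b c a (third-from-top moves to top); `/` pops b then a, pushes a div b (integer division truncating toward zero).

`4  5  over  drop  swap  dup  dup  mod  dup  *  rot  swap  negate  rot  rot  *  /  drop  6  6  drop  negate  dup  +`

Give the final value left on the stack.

-12

4      → [4]
5      → [4, 5]
over   → [4, 5, 4]
drop   → [4, 5]
swap   → [5, 4]
dup    → [5, 4, 4]
dup    → [5, 4, 4, 4]
mod    → [5, 4, 0]
dup    → [5, 4, 0, 0]
*      → [5, 4, 0]
rot    → [4, 0, 5]
swap   → [4, 5, 0]
negate → [4, 5, 0]
rot    → [5, 0, 4]
rot    → [0, 4, 5]
*      → [0, 20]
/      → [0]
drop   → []
6      → [6]
6      → [6, 6]
drop   → [6]
negate → [-6]
dup    → [-6, -6]
+      → [-12]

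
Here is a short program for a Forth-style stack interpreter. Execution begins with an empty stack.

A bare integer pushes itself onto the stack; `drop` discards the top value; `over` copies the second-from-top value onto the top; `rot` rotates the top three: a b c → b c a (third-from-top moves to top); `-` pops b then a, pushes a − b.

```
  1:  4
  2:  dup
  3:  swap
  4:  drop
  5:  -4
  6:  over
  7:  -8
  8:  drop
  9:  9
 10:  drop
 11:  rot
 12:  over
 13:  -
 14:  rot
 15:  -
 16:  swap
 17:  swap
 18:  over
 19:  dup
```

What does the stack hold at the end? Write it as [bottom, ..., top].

4     [4]
dup   [4, 4]
swap  [4, 4]
drop  [4]
-4    [4, -4]
over  [4, -4, 4]
-8    [4, -4, 4, -8]
drop  [4, -4, 4]
9     [4, -4, 4, 9]
drop  [4, -4, 4]
rot   [-4, 4, 4]
over  [-4, 4, 4, 4]
-     [-4, 4, 0]
rot   [4, 0, -4]
-     [4, 4]
swap  [4, 4]
swap  [4, 4]
over  [4, 4, 4]
dup   [4, 4, 4, 4]

[4, 4, 4, 4]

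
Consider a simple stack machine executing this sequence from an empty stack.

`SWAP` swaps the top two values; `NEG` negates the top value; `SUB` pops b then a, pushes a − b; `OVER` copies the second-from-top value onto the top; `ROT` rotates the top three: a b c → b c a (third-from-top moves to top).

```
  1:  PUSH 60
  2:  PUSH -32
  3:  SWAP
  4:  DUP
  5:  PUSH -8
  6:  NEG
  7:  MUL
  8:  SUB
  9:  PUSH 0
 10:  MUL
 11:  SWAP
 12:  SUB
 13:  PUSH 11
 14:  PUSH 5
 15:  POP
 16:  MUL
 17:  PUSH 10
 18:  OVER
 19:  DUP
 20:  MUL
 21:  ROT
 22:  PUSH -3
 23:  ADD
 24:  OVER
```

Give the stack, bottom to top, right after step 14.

[32, 11, 5]

PUSH 60  -> [60]
PUSH -32 -> [60, -32]
SWAP     -> [-32, 60]
DUP      -> [-32, 60, 60]
PUSH -8  -> [-32, 60, 60, -8]
NEG      -> [-32, 60, 60, 8]
MUL      -> [-32, 60, 480]
SUB      -> [-32, -420]
PUSH 0   -> [-32, -420, 0]
MUL      -> [-32, 0]
SWAP     -> [0, -32]
SUB      -> [32]
PUSH 11  -> [32, 11]
PUSH 5   -> [32, 11, 5]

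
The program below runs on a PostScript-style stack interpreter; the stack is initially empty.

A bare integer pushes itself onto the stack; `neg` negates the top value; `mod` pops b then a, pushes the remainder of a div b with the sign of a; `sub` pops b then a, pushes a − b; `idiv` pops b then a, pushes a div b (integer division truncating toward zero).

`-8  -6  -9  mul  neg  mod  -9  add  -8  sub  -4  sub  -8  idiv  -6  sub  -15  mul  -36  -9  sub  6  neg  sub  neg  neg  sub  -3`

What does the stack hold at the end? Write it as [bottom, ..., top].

[-69, -3]

-8    -8
-6    -8 -6
-9    -8 -6 -9
mul   -8 54
neg   -8 -54
mod   -8
-9    -8 -9
add   -17
-8    -17 -8
sub   -9
-4    -9 -4
sub   -5
-8    -5 -8
idiv  0
-6    0 -6
sub   6
-15   6 -15
mul   -90
-36   -90 -36
-9    -90 -36 -9
sub   -90 -27
6     -90 -27 6
neg   -90 -27 -6
sub   -90 -21
neg   -90 21
neg   -90 -21
sub   -69
-3    -69 -3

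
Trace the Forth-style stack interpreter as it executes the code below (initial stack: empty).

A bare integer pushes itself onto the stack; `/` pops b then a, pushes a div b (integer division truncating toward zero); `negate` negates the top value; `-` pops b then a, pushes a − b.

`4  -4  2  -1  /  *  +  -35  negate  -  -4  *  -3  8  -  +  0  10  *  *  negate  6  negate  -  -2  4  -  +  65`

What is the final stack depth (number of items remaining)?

2

4      : [4]
-4     : [4, -4]
2      : [4, -4, 2]
-1     : [4, -4, 2, -1]
/      : [4, -4, -2]
*      : [4, 8]
+      : [12]
-35    : [12, -35]
negate : [12, 35]
-      : [-23]
-4     : [-23, -4]
*      : [92]
-3     : [92, -3]
8      : [92, -3, 8]
-      : [92, -11]
+      : [81]
0      : [81, 0]
10     : [81, 0, 10]
*      : [81, 0]
*      : [0]
negate : [0]
6      : [0, 6]
negate : [0, -6]
-      : [6]
-2     : [6, -2]
4      : [6, -2, 4]
-      : [6, -6]
+      : [0]
65     : [0, 65]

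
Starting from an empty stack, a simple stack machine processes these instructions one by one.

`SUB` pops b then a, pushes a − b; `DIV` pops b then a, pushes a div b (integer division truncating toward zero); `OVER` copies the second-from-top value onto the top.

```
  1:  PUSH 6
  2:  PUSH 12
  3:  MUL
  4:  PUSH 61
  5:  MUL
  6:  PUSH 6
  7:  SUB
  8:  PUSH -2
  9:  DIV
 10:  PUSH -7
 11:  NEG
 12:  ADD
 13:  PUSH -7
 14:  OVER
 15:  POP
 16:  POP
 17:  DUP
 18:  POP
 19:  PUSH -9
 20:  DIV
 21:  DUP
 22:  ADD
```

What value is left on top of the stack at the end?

PUSH 6   6
PUSH 12  6 12
MUL      72
PUSH 61  72 61
MUL      4392
PUSH 6   4392 6
SUB      4386
PUSH -2  4386 -2
DIV      -2193
PUSH -7  -2193 -7
NEG      -2193 7
ADD      -2186
PUSH -7  -2186 -7
OVER     -2186 -7 -2186
POP      -2186 -7
POP      -2186
DUP      -2186 -2186
POP      -2186
PUSH -9  -2186 -9
DIV      242
DUP      242 242
ADD      484

484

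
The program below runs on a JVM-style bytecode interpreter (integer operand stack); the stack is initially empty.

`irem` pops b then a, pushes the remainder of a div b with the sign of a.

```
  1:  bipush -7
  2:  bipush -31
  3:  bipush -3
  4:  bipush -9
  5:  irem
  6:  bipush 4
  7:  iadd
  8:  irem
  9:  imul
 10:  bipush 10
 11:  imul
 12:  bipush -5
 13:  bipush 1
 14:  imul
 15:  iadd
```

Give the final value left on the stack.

bipush -7  → [-7]
bipush -31 → [-7, -31]
bipush -3  → [-7, -31, -3]
bipush -9  → [-7, -31, -3, -9]
irem       → [-7, -31, -3]
bipush 4   → [-7, -31, -3, 4]
iadd       → [-7, -31, 1]
irem       → [-7, 0]
imul       → [0]
bipush 10  → [0, 10]
imul       → [0]
bipush -5  → [0, -5]
bipush 1   → [0, -5, 1]
imul       → [0, -5]
iadd       → [-5]

-5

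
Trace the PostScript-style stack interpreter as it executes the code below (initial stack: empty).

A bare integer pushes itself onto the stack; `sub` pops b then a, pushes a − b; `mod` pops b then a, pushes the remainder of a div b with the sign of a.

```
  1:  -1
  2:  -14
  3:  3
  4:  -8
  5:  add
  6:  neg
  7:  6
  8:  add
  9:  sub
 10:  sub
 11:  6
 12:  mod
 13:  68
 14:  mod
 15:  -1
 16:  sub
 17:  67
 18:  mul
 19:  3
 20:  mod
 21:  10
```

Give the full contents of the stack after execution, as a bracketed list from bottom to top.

-1   -1
-14  -1 -14
3    -1 -14 3
-8   -1 -14 3 -8
add  -1 -14 -5
neg  -1 -14 5
6    -1 -14 5 6
add  -1 -14 11
sub  -1 -25
sub  24
6    24 6
mod  0
68   0 68
mod  0
-1   0 -1
sub  1
67   1 67
mul  67
3    67 3
mod  1
10   1 10

[1, 10]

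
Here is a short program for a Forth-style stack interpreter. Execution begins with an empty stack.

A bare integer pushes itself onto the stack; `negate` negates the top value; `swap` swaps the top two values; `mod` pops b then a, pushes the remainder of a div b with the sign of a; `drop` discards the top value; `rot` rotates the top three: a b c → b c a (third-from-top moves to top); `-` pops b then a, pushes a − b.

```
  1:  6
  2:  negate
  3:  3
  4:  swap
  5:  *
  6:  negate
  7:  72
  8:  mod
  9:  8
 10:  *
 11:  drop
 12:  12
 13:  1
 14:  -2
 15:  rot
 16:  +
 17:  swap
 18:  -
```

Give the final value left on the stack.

9

6      : 6
negate : -6
3      : -6 3
swap   : 3 -6
*      : -18
negate : 18
72     : 18 72
mod    : 18
8      : 18 8
*      : 144
drop   : (empty)
12     : 12
1      : 12 1
-2     : 12 1 -2
rot    : 1 -2 12
+      : 1 10
swap   : 10 1
-      : 9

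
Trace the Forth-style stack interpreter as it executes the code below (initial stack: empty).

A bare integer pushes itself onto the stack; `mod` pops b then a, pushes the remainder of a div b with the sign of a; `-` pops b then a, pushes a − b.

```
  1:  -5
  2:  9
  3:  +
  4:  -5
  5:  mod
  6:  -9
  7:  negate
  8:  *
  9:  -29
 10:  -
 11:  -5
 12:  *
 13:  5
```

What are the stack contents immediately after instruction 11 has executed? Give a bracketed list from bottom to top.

-5     : -5
9      : -5 9
+      : 4
-5     : 4 -5
mod    : 4
-9     : 4 -9
negate : 4 9
*      : 36
-29    : 36 -29
-      : 65
-5     : 65 -5

[65, -5]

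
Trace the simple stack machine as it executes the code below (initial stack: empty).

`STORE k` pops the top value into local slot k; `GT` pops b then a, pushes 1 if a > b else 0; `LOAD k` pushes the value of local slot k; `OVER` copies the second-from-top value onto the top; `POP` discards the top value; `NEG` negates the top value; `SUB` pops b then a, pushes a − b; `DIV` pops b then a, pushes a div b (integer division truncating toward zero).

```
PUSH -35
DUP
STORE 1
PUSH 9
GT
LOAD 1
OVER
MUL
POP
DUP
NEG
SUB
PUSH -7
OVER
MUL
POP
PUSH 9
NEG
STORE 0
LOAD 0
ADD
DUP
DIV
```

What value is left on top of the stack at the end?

1

PUSH -35  [-35]
DUP       [-35, -35]
STORE 1   [-35]
PUSH 9    [-35, 9]
GT        [0]
LOAD 1    [0, -35]
OVER      [0, -35, 0]
MUL       [0, 0]
POP       [0]
DUP       [0, 0]
NEG       [0, 0]
SUB       [0]
PUSH -7   [0, -7]
OVER      [0, -7, 0]
MUL       [0, 0]
POP       [0]
PUSH 9    [0, 9]
NEG       [0, -9]
STORE 0   [0]
LOAD 0    [0, -9]
ADD       [-9]
DUP       [-9, -9]
DIV       [1]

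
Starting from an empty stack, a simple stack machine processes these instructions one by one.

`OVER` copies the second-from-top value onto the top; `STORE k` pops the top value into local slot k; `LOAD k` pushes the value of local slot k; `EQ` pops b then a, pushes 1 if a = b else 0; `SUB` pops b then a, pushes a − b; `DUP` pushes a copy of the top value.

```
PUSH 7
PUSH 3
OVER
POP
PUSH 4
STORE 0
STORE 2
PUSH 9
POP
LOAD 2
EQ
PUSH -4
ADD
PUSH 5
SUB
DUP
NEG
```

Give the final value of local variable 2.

PUSH 7  → [7]
PUSH 3  → [7, 3]
OVER    → [7, 3, 7]
POP     → [7, 3]
PUSH 4  → [7, 3, 4]
STORE 0 → [7, 3]
STORE 2 → [7]
PUSH 9  → [7, 9]
POP     → [7]
LOAD 2  → [7, 3]
EQ      → [0]
PUSH -4 → [0, -4]
ADD     → [-4]
PUSH 5  → [-4, 5]
SUB     → [-9]
DUP     → [-9, -9]
NEG     → [-9, 9]

3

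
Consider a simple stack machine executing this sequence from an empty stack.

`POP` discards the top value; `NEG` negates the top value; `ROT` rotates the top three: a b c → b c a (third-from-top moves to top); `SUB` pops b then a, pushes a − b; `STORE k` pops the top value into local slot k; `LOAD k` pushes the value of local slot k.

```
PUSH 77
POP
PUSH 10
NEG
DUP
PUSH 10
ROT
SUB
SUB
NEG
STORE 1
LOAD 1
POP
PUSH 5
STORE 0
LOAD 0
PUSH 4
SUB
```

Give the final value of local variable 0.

5

PUSH 77 → 77
POP     → (empty)
PUSH 10 → 10
NEG     → -10
DUP     → -10 -10
PUSH 10 → -10 -10 10
ROT     → -10 10 -10
SUB     → -10 20
SUB     → -30
NEG     → 30
STORE 1 → (empty)
LOAD 1  → 30
POP     → (empty)
PUSH 5  → 5
STORE 0 → (empty)
LOAD 0  → 5
PUSH 4  → 5 4
SUB     → 1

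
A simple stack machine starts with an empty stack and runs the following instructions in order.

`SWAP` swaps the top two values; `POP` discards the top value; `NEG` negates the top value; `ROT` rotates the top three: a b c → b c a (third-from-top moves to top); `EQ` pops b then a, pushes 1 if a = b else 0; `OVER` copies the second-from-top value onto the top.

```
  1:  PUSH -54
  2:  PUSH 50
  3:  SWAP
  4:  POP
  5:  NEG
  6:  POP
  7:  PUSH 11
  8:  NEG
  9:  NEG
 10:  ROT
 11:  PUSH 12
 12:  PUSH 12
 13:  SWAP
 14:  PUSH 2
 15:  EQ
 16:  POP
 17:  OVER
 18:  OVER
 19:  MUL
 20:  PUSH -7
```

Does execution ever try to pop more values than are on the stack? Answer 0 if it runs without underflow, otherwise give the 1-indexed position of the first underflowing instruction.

10

PUSH -54 -> [-54]
PUSH 50  -> [-54, 50]
SWAP     -> [50, -54]
POP      -> [50]
NEG      -> [-50]
POP      -> []
PUSH 11  -> [11]
NEG      -> [-11]
NEG      -> [11]
ROT  — needs 3 operands, stack has 1 → underflow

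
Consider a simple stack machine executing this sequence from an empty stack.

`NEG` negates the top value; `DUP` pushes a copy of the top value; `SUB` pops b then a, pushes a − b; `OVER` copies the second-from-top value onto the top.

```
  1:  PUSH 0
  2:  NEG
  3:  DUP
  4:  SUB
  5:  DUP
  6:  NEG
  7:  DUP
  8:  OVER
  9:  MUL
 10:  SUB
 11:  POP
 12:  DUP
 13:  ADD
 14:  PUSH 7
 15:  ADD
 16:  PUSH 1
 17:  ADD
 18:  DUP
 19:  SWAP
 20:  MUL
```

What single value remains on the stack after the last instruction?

PUSH 0 → 0
NEG    → 0
DUP    → 0 0
SUB    → 0
DUP    → 0 0
NEG    → 0 0
DUP    → 0 0 0
OVER   → 0 0 0 0
MUL    → 0 0 0
SUB    → 0 0
POP    → 0
DUP    → 0 0
ADD    → 0
PUSH 7 → 0 7
ADD    → 7
PUSH 1 → 7 1
ADD    → 8
DUP    → 8 8
SWAP   → 8 8
MUL    → 64

64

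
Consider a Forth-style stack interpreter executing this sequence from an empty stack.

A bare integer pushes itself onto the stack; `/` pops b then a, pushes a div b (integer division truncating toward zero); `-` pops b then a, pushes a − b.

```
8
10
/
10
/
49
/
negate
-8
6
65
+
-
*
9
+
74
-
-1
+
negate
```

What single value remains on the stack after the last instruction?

66

8      : [8]
10     : [8, 10]
/      : [0]
10     : [0, 10]
/      : [0]
49     : [0, 49]
/      : [0]
negate : [0]
-8     : [0, -8]
6      : [0, -8, 6]
65     : [0, -8, 6, 65]
+      : [0, -8, 71]
-      : [0, -79]
*      : [0]
9      : [0, 9]
+      : [9]
74     : [9, 74]
-      : [-65]
-1     : [-65, -1]
+      : [-66]
negate : [66]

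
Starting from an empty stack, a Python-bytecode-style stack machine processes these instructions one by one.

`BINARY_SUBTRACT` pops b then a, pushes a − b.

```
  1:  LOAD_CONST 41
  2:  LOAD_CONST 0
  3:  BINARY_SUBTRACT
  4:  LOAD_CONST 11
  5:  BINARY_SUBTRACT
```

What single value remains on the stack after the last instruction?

30

LOAD_CONST 41   -> 41
LOAD_CONST 0    -> 41 0
BINARY_SUBTRACT -> 41
LOAD_CONST 11   -> 41 11
BINARY_SUBTRACT -> 30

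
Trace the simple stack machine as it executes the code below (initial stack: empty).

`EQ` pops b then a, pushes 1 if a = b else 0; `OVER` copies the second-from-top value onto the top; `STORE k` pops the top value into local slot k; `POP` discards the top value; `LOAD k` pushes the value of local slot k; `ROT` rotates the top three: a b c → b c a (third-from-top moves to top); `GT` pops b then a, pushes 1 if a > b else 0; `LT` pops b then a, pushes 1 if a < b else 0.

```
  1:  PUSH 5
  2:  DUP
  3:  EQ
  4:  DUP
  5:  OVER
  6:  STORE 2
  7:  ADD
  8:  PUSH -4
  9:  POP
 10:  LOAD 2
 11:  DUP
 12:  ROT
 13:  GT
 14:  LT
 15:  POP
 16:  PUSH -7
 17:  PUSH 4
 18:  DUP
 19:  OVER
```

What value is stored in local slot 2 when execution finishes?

1

PUSH 5  : [5]
DUP     : [5, 5]
EQ      : [1]
DUP     : [1, 1]
OVER    : [1, 1, 1]
STORE 2 : [1, 1]
ADD     : [2]
PUSH -4 : [2, -4]
POP     : [2]
LOAD 2  : [2, 1]
DUP     : [2, 1, 1]
ROT     : [1, 1, 2]
GT      : [1, 0]
LT      : [0]
POP     : []
PUSH -7 : [-7]
PUSH 4  : [-7, 4]
DUP     : [-7, 4, 4]
OVER    : [-7, 4, 4, 4]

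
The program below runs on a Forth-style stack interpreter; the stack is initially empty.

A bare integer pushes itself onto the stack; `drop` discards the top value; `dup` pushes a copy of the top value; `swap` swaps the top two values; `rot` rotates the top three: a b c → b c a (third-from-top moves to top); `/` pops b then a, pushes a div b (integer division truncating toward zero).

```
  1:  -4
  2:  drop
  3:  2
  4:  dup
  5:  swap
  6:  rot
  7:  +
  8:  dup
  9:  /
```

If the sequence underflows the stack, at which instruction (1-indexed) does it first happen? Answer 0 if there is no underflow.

-4   -> [-4]
drop -> []
2    -> [2]
dup  -> [2, 2]
swap -> [2, 2]
rot  — needs 3 operands, stack has 2 → underflow

6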